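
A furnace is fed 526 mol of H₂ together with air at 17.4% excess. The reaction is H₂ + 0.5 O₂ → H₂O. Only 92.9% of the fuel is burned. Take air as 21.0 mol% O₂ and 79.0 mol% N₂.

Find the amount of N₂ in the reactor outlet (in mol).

Stoichiometric O₂ = 0.5 × 526 = 263 mol; O₂ fed = 263 × 1.174 = 308.8 mol.
N₂ fed = 308.8 × 79/21 = 1162 mol.
Fuel reacted = 0.929 × 526 → ξ = 488.7 mol.
Outlet (n = n₀ + ν ξ):
  H₂: 526 − 1(488.7) = 37.35
  O₂: 308.8 − 0.5(488.7) = 64.43
  N₂: 1162 (inert)
  H₂O: 0 + 1(488.7) = 488.7

1160 mol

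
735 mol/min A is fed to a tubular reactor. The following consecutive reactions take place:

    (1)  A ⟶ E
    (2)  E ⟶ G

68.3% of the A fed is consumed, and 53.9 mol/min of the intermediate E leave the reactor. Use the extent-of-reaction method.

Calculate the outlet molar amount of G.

Conversion of A: A consumed = 1ξ₁ = 0.683 × 735 → ξ₁ = 502 mol/min.
E balance: n_E = 0 + 1ξ₁ − 1ξ₂ = 53.9 → ξ₂ = (1·502 − 53.9)/1 = 448.1 mol/min.
Outlet amounts (n = n₀ + Σ ν·ξ):
  A: 735 − 1(502) = 233
  E: 0 + 1(502) − 1(448.1) = 53.9
  G: 0 + 1(448.1) = 448.1

448 mol/min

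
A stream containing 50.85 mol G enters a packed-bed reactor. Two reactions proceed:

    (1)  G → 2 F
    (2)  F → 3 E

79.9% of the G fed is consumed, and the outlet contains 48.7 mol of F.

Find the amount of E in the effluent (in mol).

97.7 mol

Conversion of G: G consumed = 1ξ₁ = 0.799 × 50.85 → ξ₁ = 40.63 mol.
F balance: n_F = 0 + 2ξ₁ − 1ξ₂ = 48.7 → ξ₂ = (2·40.63 − 48.7)/1 = 32.56 mol.
Outlet amounts (n = n₀ + Σ ν·ξ):
  G: 50.85 − 1(40.63) = 10.22
  F: 0 + 2(40.63) − 1(32.56) = 48.7
  E: 0 + 3(32.56) = 97.67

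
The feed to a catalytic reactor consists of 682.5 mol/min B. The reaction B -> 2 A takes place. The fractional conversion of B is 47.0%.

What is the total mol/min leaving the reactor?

1000 mol/min

B reacted = 0.47 × 682.5 = 320.8 mol/min; ν_B = −1, so ξ = 320.8/1 = 320.8 mol/min.
Outlet amounts (n = n₀ + ν ξ):
  B: 682.5 − 1(320.8) = 361.7
  A: 0 + 2(320.8) = 641.5
Total out = 361.7 + 641.5 = 1003 mol/min.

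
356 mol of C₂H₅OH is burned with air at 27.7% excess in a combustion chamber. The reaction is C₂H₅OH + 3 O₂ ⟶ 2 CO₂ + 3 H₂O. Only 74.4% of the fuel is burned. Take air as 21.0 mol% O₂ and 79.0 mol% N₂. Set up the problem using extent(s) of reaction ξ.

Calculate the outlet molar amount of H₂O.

Stoichiometric O₂ = 3 × 356 = 1068 mol; O₂ fed = 1068 × 1.277 = 1364 mol.
N₂ fed = 1364 × 79/21 = 5131 mol.
Fuel reacted = 0.744 × 356 → ξ = 264.9 mol.
Outlet (n = n₀ + ν ξ):
  C₂H₅OH: 356 − 1(264.9) = 91.14
  O₂: 1364 − 3(264.9) = 569.2
  N₂: 5131 (inert)
  CO₂: 0 + 2(264.9) = 529.7
  H₂O: 0 + 3(264.9) = 794.6

795 mol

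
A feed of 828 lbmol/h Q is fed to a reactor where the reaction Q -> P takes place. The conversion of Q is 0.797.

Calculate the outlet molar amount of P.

Q reacted = 0.797 × 828 = 659.9 lbmol/h; ν_Q = −1, so ξ = 659.9/1 = 659.9 lbmol/h.
Outlet amounts (n = n₀ + ν ξ):
  Q: 828 − 1(659.9) = 168.1
  P: 0 + 1(659.9) = 659.9

660 lbmol/h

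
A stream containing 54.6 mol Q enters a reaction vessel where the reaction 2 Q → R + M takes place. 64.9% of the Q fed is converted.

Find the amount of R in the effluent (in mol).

17.7 mol

Q reacted = 0.649 × 54.6 = 35.44 mol; ν_Q = −2, so ξ = 35.44/2 = 17.72 mol.
Outlet amounts (n = n₀ + ν ξ):
  Q: 54.6 − 2(17.72) = 19.16
  R: 0 + 1(17.72) = 17.72
  M: 0 + 1(17.72) = 17.72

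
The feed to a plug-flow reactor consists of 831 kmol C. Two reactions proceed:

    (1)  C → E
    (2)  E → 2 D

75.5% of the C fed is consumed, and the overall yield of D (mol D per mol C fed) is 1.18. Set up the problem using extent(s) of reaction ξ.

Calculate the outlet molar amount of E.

Conversion of C: C consumed = 1ξ₁ = 0.755 × 831 → ξ₁ = 627.4 kmol.
Yield of D: 2ξ₂ / 831 = 1.18 → ξ₂ = 490.3 kmol.
Outlet amounts (n = n₀ + Σ ν·ξ):
  C: 831 − 1(627.4) = 203.6
  E: 0 + 1(627.4) − 1(490.3) = 137.1
  D: 0 + 2(490.3) = 980.6

137 kmol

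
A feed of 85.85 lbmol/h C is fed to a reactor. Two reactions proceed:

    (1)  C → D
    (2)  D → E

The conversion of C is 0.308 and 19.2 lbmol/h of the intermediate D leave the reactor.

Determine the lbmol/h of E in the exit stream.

Conversion of C: C consumed = 1ξ₁ = 0.308 × 85.85 → ξ₁ = 26.44 lbmol/h.
D balance: n_D = 0 + 1ξ₁ − 1ξ₂ = 19.2 → ξ₂ = (1·26.44 − 19.2)/1 = 7.242 lbmol/h.
Outlet amounts (n = n₀ + Σ ν·ξ):
  C: 85.85 − 1(26.44) = 59.41
  D: 0 + 1(26.44) − 1(7.242) = 19.2
  E: 0 + 1(7.242) = 7.242

7.24 lbmol/h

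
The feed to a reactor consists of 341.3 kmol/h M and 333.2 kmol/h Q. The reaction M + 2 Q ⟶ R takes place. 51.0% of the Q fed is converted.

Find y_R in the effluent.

Q reacted = 0.51 × 333.2 = 169.9 kmol/h; ν_Q = −2, so ξ = 169.9/2 = 84.97 kmol/h.
Outlet amounts (n = n₀ + ν ξ):
  M: 341.3 − 1(84.97) = 256.3
  Q: 333.2 − 2(84.97) = 163.3
  R: 0 + 1(84.97) = 84.97
Total out = 504.6 kmol/h; y_R = 84.97 / 504.6 = 0.1684.

0.168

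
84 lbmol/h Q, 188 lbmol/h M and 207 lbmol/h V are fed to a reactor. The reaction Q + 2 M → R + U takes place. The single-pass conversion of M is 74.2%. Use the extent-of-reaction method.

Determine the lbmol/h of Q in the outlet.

14.3 lbmol/h

M reacted = 0.742 × 188 = 139.5 lbmol/h; ν_M = −2, so ξ = 139.5/2 = 69.75 lbmol/h.
Outlet amounts (n = n₀ + ν ξ):
  Q: 84 − 1(69.75) = 14.25
  M: 188 − 2(69.75) = 48.5
  R: 0 + 1(69.75) = 69.75
  U: 0 + 1(69.75) = 69.75
  V: 207 (inert)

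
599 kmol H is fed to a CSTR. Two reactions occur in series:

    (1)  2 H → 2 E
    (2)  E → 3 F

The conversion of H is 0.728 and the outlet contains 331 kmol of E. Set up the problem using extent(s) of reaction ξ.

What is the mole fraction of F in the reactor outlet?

Conversion of H: H consumed = 2ξ₁ = 0.728 × 599 → ξ₁ = 218 kmol.
E balance: n_E = 0 + 2ξ₁ − 1ξ₂ = 331 → ξ₂ = (2·218 − 331)/1 = 105.1 kmol.
Outlet amounts (n = n₀ + Σ ν·ξ):
  H: 599 − 2(218) = 162.9
  E: 0 + 2(218) − 1(105.1) = 331
  F: 0 + 3(105.1) = 315.2
Total out = 809.1 kmol; y_F = 315.2 / 809.1 = 0.3896.

0.39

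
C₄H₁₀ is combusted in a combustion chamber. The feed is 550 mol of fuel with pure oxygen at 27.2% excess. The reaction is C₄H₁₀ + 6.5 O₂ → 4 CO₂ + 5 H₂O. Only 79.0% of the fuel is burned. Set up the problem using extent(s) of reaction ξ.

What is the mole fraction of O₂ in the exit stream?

Stoichiometric O₂ = 6.5 × 550 = 3575 mol; O₂ fed = 3575 × 1.272 = 4547 mol.
Fuel reacted = 0.79 × 550 → ξ = 434.5 mol.
Outlet (n = n₀ + ν ξ):
  C₄H₁₀: 550 − 1(434.5) = 115.5
  O₂: 4547 − 6.5(434.5) = 1723
  CO₂: 0 + 4(434.5) = 1738
  H₂O: 0 + 5(434.5) = 2172
Total out = 5749 mol; y_O₂ = 1723 / 5749 = 0.2997.

0.3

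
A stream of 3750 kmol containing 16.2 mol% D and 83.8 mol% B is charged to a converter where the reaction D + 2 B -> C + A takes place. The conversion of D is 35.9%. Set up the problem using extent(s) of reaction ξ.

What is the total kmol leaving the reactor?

D reacted = 0.359 × 607.5 = 218.1 kmol; ν_D = −1, so ξ = 218.1/1 = 218.1 kmol.
Outlet amounts (n = n₀ + ν ξ):
  D: 607.5 − 1(218.1) = 389.4
  B: 3142 − 2(218.1) = 2706
  C: 0 + 1(218.1) = 218.1
  A: 0 + 1(218.1) = 218.1
Total out = 389.4 + 2706 + 218.1 + 218.1 = 3532 kmol.

3530 kmol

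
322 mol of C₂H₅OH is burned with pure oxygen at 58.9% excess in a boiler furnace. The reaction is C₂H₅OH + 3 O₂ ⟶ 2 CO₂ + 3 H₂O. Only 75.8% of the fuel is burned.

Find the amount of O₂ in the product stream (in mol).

803 mol

Stoichiometric O₂ = 3 × 322 = 966 mol; O₂ fed = 966 × 1.589 = 1535 mol.
Fuel reacted = 0.758 × 322 → ξ = 244.1 mol.
Outlet (n = n₀ + ν ξ):
  C₂H₅OH: 322 − 1(244.1) = 77.92
  O₂: 1535 − 3(244.1) = 802.7
  CO₂: 0 + 2(244.1) = 488.2
  H₂O: 0 + 3(244.1) = 732.2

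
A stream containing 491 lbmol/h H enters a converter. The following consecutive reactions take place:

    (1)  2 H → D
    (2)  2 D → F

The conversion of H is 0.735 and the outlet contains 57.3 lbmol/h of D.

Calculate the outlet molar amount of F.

61.6 lbmol/h

Conversion of H: H consumed = 2ξ₁ = 0.735 × 491 → ξ₁ = 180.4 lbmol/h.
D balance: n_D = 0 + 1ξ₁ − 2ξ₂ = 57.3 → ξ₂ = (1·180.4 − 57.3)/2 = 61.57 lbmol/h.
Outlet amounts (n = n₀ + Σ ν·ξ):
  H: 491 − 2(180.4) = 130.1
  D: 0 + 1(180.4) − 2(61.57) = 57.3
  F: 0 + 1(61.57) = 61.57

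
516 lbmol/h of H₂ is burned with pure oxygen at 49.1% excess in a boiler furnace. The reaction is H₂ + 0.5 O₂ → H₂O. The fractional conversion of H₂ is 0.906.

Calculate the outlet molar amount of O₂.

Stoichiometric O₂ = 0.5 × 516 = 258 lbmol/h; O₂ fed = 258 × 1.491 = 384.7 lbmol/h.
Fuel reacted = 0.906 × 516 → ξ = 467.5 lbmol/h.
Outlet (n = n₀ + ν ξ):
  H₂: 516 − 1(467.5) = 48.5
  O₂: 384.7 − 0.5(467.5) = 150.9
  H₂O: 0 + 1(467.5) = 467.5

151 lbmol/h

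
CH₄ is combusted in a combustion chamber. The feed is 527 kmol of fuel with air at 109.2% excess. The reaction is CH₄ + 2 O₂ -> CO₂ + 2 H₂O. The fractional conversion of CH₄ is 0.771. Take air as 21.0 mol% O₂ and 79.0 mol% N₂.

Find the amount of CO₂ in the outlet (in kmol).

406 kmol

Stoichiometric O₂ = 2 × 527 = 1054 kmol; O₂ fed = 1054 × 2.092 = 2205 kmol.
N₂ fed = 2205 × 79/21 = 8295 kmol.
Fuel reacted = 0.771 × 527 → ξ = 406.3 kmol.
Outlet (n = n₀ + ν ξ):
  CH₄: 527 − 1(406.3) = 120.7
  O₂: 2205 − 2(406.3) = 1392
  N₂: 8295 (inert)
  CO₂: 0 + 1(406.3) = 406.3
  H₂O: 0 + 2(406.3) = 812.6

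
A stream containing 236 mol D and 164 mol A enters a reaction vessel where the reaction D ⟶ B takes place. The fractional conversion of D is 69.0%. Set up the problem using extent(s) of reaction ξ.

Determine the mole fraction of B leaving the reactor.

D reacted = 0.69 × 236 = 162.8 mol; ν_D = −1, so ξ = 162.8/1 = 162.8 mol.
Outlet amounts (n = n₀ + ν ξ):
  D: 236 − 1(162.8) = 73.16
  B: 0 + 1(162.8) = 162.8
  A: 164 (inert)
Total out = 400 mol; y_B = 162.8 / 400 = 0.4071.

0.407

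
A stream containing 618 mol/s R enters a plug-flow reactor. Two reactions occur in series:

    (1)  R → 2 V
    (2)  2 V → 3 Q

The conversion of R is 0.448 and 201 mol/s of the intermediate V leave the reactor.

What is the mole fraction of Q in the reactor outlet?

0.494

Conversion of R: R consumed = 1ξ₁ = 0.448 × 618 → ξ₁ = 276.9 mol/s.
V balance: n_V = 0 + 2ξ₁ − 2ξ₂ = 201 → ξ₂ = (2·276.9 − 201)/2 = 176.4 mol/s.
Outlet amounts (n = n₀ + Σ ν·ξ):
  R: 618 − 1(276.9) = 341.1
  V: 0 + 2(276.9) − 2(176.4) = 201
  Q: 0 + 3(176.4) = 529.1
Total out = 1071 mol/s; y_Q = 529.1 / 1071 = 0.4939.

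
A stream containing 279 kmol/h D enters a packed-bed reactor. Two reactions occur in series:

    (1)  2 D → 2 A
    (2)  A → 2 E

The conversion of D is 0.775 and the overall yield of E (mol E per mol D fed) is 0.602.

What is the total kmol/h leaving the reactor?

Conversion of D: D consumed = 2ξ₁ = 0.775 × 279 → ξ₁ = 108.1 kmol/h.
Yield of E: 2ξ₂ / 279 = 0.602 → ξ₂ = 83.98 kmol/h.
Outlet amounts (n = n₀ + Σ ν·ξ):
  D: 279 − 2(108.1) = 62.78
  A: 0 + 2(108.1) − 1(83.98) = 132.2
  E: 0 + 2(83.98) = 168
Total out = 62.78 + 132.2 + 168 = 363 kmol/h.

363 kmol/h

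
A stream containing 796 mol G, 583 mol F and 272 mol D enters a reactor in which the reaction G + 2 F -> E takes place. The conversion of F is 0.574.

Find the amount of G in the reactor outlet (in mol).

629 mol

F reacted = 0.574 × 583 = 334.6 mol; ν_F = −2, so ξ = 334.6/2 = 167.3 mol.
Outlet amounts (n = n₀ + ν ξ):
  G: 796 − 1(167.3) = 628.7
  F: 583 − 2(167.3) = 248.4
  E: 0 + 1(167.3) = 167.3
  D: 272 (inert)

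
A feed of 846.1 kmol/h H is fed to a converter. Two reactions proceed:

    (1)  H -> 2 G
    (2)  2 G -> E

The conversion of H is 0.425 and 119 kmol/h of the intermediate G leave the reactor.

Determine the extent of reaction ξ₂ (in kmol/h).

Conversion of H: H consumed = 1ξ₁ = 0.425 × 846.1 → ξ₁ = 359.6 kmol/h.
G balance: n_G = 0 + 2ξ₁ − 2ξ₂ = 119 → ξ₂ = (2·359.6 − 119)/2 = 300.1 kmol/h.
Outlet amounts (n = n₀ + Σ ν·ξ):
  H: 846.1 − 1(359.6) = 486.5
  G: 0 + 2(359.6) − 2(300.1) = 119
  E: 0 + 1(300.1) = 300.1

ξ₂ = 300 kmol/h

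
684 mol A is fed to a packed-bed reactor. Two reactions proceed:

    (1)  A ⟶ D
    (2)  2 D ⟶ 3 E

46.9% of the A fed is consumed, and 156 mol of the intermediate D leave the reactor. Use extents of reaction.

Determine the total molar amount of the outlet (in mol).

Conversion of A: A consumed = 1ξ₁ = 0.469 × 684 → ξ₁ = 320.8 mol.
D balance: n_D = 0 + 1ξ₁ − 2ξ₂ = 156 → ξ₂ = (1·320.8 − 156)/2 = 82.4 mol.
Outlet amounts (n = n₀ + Σ ν·ξ):
  A: 684 − 1(320.8) = 363.2
  D: 0 + 1(320.8) − 2(82.4) = 156
  E: 0 + 3(82.4) = 247.2
Total out = 363.2 + 156 + 247.2 = 766.4 mol.

766 mol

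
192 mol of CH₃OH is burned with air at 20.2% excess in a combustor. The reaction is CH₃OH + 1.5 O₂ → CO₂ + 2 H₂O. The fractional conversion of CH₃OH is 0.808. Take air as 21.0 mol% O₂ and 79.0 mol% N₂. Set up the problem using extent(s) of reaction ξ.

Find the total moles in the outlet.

Stoichiometric O₂ = 1.5 × 192 = 288 mol; O₂ fed = 288 × 1.202 = 346.2 mol.
N₂ fed = 346.2 × 79/21 = 1302 mol.
Fuel reacted = 0.808 × 192 → ξ = 155.1 mol.
Outlet (n = n₀ + ν ξ):
  CH₃OH: 192 − 1(155.1) = 36.86
  O₂: 346.2 − 1.5(155.1) = 113.5
  N₂: 1302 (inert)
  CO₂: 0 + 1(155.1) = 155.1
  H₂O: 0 + 2(155.1) = 310.3
Total out = 36.86 + 113.5 + 1302 + 155.1 + 310.3 = 1918 mol.

1920 mol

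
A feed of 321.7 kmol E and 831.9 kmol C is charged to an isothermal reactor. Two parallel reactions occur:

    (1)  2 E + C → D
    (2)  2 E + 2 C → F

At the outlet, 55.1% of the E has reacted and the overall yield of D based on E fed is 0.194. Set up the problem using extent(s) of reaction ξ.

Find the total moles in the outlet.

950 kmol

Yield of D: 1ξ₁ / 321.7 = 0.194 → ξ₁ = 62.41 kmol.
Conversion of E: 2ξ₁ + 2ξ₂ = 0.551 × 321.7 = 177.3 → ξ₂ = 26.22 kmol.
Outlet amounts (n = n₀ + Σ ν·ξ):
  E: 321.7 − 2(62.41) − 2(26.22) = 144.4
  C: 831.9 − 1(62.41) − 2(26.22) = 717.1
  D: 0 + 1(62.41) = 62.41
  F: 0 + 1(26.22) = 26.22
Total out = 144.4 + 717.1 + 62.41 + 26.22 = 950.1 kmol.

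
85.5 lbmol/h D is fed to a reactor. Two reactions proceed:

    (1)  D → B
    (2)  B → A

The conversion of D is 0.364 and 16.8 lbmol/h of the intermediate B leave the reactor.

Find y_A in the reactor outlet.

0.168

Conversion of D: D consumed = 1ξ₁ = 0.364 × 85.5 → ξ₁ = 31.12 lbmol/h.
B balance: n_B = 0 + 1ξ₁ − 1ξ₂ = 16.8 → ξ₂ = (1·31.12 − 16.8)/1 = 14.32 lbmol/h.
Outlet amounts (n = n₀ + Σ ν·ξ):
  D: 85.5 − 1(31.12) = 54.38
  B: 0 + 1(31.12) − 1(14.32) = 16.8
  A: 0 + 1(14.32) = 14.32
Total out = 85.5 lbmol/h; y_A = 14.32 / 85.5 = 0.1675.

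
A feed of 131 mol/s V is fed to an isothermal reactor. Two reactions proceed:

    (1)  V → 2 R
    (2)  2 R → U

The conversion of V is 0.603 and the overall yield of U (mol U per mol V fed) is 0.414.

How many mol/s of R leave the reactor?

49.5 mol/s

Conversion of V: V consumed = 1ξ₁ = 0.603 × 131 → ξ₁ = 78.99 mol/s.
Yield of U: 1ξ₂ / 131 = 0.414 → ξ₂ = 54.23 mol/s.
Outlet amounts (n = n₀ + Σ ν·ξ):
  V: 131 − 1(78.99) = 52.01
  R: 0 + 2(78.99) − 2(54.23) = 49.52
  U: 0 + 1(54.23) = 54.23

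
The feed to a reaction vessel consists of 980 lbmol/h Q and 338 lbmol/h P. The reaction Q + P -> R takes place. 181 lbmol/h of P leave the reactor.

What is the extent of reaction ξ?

For P: n = n₀ − 1ξ → 181 = 338 − 1ξ, giving ξ = 157 lbmol/h.
Outlet amounts (n = n₀ + ν ξ):
  Q: 980 − 1(157) = 823
  P: 338 − 1(157) = 181
  R: 0 + 1(157) = 157

ξ = 157 lbmol/h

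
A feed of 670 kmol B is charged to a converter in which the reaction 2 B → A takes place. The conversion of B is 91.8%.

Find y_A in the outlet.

B reacted = 0.918 × 670 = 615.1 kmol; ν_B = −2, so ξ = 615.1/2 = 307.5 kmol.
Outlet amounts (n = n₀ + ν ξ):
  B: 670 − 2(307.5) = 54.94
  A: 0 + 1(307.5) = 307.5
Total out = 362.5 kmol; y_A = 307.5 / 362.5 = 0.8484.

0.848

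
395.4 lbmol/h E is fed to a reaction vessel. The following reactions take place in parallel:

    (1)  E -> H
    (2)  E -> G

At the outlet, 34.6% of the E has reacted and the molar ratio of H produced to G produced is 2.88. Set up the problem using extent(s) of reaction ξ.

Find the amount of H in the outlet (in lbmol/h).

Conversion of E: E consumed = 0.346 × 395.4 = 136.8 lbmol/h = 1ξ₁ + 1ξ₂.
Selectivity: 1ξ₁ / (1ξ₂) = 2.88 → ξ₁ = 2.88 ξ₂.
Substitute: (1·2.88 + 1) ξ₂ = 136.8 → ξ₂ = 35.26 lbmol/h, ξ₁ = 101.5 lbmol/h.
Outlet amounts (n = n₀ + Σ ν·ξ):
  E: 395.4 − 1(101.5) − 1(35.26) = 258.6
  H: 0 + 1(101.5) = 101.5
  G: 0 + 1(35.26) = 35.26

102 lbmol/h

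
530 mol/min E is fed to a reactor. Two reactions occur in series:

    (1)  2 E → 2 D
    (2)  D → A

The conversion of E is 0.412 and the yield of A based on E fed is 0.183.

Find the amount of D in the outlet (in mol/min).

121 mol/min

Conversion of E: E consumed = 2ξ₁ = 0.412 × 530 → ξ₁ = 109.2 mol/min.
Yield of A: 1ξ₂ / 530 = 0.183 → ξ₂ = 96.99 mol/min.
Outlet amounts (n = n₀ + Σ ν·ξ):
  E: 530 − 2(109.2) = 311.6
  D: 0 + 2(109.2) − 1(96.99) = 121.4
  A: 0 + 1(96.99) = 96.99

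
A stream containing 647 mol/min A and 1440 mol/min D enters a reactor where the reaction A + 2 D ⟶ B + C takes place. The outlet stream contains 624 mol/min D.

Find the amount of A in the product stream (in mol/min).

For D: n = n₀ − 2ξ → 624 = 1440 − 2ξ, giving ξ = 408 mol/min.
Outlet amounts (n = n₀ + ν ξ):
  A: 647 − 1(408) = 239
  D: 1440 − 2(408) = 624
  B: 0 + 1(408) = 408
  C: 0 + 1(408) = 408

239 mol/min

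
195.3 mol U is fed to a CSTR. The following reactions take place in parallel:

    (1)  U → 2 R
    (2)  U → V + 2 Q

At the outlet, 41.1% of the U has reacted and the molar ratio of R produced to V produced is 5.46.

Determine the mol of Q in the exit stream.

Conversion of U: U consumed = 0.411 × 195.3 = 80.27 mol = 1ξ₁ + 1ξ₂.
Selectivity: 2ξ₁ / (1ξ₂) = 5.46 → ξ₁ = 2.73 ξ₂.
Substitute: (1·2.73 + 1) ξ₂ = 80.27 → ξ₂ = 21.52 mol, ξ₁ = 58.75 mol.
Outlet amounts (n = n₀ + Σ ν·ξ):
  U: 195.3 − 1(58.75) − 1(21.52) = 115
  R: 0 + 2(58.75) = 117.5
  V: 0 + 1(21.52) = 21.52
  Q: 0 + 2(21.52) = 43.04

43 mol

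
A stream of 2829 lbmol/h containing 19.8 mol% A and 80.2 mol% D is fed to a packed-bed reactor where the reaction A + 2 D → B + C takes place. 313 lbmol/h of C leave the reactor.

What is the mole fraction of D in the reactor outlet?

For C: n = n₀ + 1ξ → 313 = 0 + 1ξ, giving ξ = 313 lbmol/h.
Outlet amounts (n = n₀ + ν ξ):
  A: 560.1 − 1(313) = 247.1
  D: 2269 − 2(313) = 1643
  B: 0 + 1(313) = 313
  C: 0 + 1(313) = 313
Total out = 2516 lbmol/h; y_D = 1643 / 2516 = 0.653.

0.653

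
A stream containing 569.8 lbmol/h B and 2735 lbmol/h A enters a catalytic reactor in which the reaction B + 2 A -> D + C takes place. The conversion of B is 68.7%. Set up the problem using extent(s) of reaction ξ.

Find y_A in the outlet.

0.67

B reacted = 0.687 × 569.8 = 391.5 lbmol/h; ν_B = −1, so ξ = 391.5/1 = 391.5 lbmol/h.
Outlet amounts (n = n₀ + ν ξ):
  B: 569.8 − 1(391.5) = 178.3
  A: 2735 − 2(391.5) = 1952
  D: 0 + 1(391.5) = 391.5
  C: 0 + 1(391.5) = 391.5
Total out = 2913 lbmol/h; y_A = 1952 / 2913 = 0.6701.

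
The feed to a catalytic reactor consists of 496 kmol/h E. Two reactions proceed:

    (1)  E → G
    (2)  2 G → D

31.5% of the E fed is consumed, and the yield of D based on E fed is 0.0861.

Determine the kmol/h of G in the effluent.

70.8 kmol/h

Conversion of E: E consumed = 1ξ₁ = 0.315 × 496 → ξ₁ = 156.2 kmol/h.
Yield of D: 1ξ₂ / 496 = 0.0861 → ξ₂ = 42.71 kmol/h.
Outlet amounts (n = n₀ + Σ ν·ξ):
  E: 496 − 1(156.2) = 339.8
  G: 0 + 1(156.2) − 2(42.71) = 70.83
  D: 0 + 1(42.71) = 42.71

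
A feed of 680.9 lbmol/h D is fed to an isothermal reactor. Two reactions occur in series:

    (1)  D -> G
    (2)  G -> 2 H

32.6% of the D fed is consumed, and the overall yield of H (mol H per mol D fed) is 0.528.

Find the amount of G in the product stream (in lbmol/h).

Conversion of D: D consumed = 1ξ₁ = 0.326 × 680.9 → ξ₁ = 222 lbmol/h.
Yield of H: 2ξ₂ / 680.9 = 0.528 → ξ₂ = 179.8 lbmol/h.
Outlet amounts (n = n₀ + Σ ν·ξ):
  D: 680.9 − 1(222) = 458.9
  G: 0 + 1(222) − 1(179.8) = 42.22
  H: 0 + 2(179.8) = 359.5

42.2 lbmol/h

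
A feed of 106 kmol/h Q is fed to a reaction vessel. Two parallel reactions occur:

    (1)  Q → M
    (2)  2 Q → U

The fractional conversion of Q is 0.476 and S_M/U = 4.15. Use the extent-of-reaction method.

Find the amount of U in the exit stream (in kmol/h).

8.2 kmol/h

Conversion of Q: Q consumed = 0.476 × 106 = 50.46 kmol/h = 1ξ₁ + 2ξ₂.
Selectivity: 1ξ₁ / (1ξ₂) = 4.15 → ξ₁ = 4.15 ξ₂.
Substitute: (1·4.15 + 2) ξ₂ = 50.46 → ξ₂ = 8.204 kmol/h, ξ₁ = 34.05 kmol/h.
Outlet amounts (n = n₀ + Σ ν·ξ):
  Q: 106 − 1(34.05) − 2(8.204) = 55.54
  M: 0 + 1(34.05) = 34.05
  U: 0 + 1(8.204) = 8.204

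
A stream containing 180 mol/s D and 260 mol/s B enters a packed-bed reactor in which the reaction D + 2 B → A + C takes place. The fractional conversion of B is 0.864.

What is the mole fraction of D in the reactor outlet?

0.207

B reacted = 0.864 × 260 = 224.6 mol/s; ν_B = −2, so ξ = 224.6/2 = 112.3 mol/s.
Outlet amounts (n = n₀ + ν ξ):
  D: 180 − 1(112.3) = 67.68
  B: 260 − 2(112.3) = 35.36
  A: 0 + 1(112.3) = 112.3
  C: 0 + 1(112.3) = 112.3
Total out = 327.7 mol/s; y_D = 67.68 / 327.7 = 0.2065.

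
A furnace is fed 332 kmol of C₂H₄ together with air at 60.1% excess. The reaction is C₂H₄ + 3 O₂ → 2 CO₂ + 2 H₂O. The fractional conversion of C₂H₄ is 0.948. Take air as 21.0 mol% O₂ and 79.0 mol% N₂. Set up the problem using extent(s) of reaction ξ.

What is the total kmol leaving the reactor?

7930 kmol

Stoichiometric O₂ = 3 × 332 = 996 kmol; O₂ fed = 996 × 1.601 = 1595 kmol.
N₂ fed = 1595 × 79/21 = 5999 kmol.
Fuel reacted = 0.948 × 332 → ξ = 314.7 kmol.
Outlet (n = n₀ + ν ξ):
  C₂H₄: 332 − 1(314.7) = 17.26
  O₂: 1595 − 3(314.7) = 650.4
  N₂: 5999 (inert)
  CO₂: 0 + 2(314.7) = 629.5
  H₂O: 0 + 2(314.7) = 629.5
Total out = 17.26 + 650.4 + 5999 + 629.5 + 629.5 = 7925 kmol.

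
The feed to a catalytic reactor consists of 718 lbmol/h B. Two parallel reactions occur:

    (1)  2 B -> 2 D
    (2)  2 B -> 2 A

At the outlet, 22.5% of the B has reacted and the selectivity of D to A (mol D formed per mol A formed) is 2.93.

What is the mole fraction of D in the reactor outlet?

0.168

Conversion of B: B consumed = 0.225 × 718 = 161.6 lbmol/h = 2ξ₁ + 2ξ₂.
Selectivity: 2ξ₁ / (2ξ₂) = 2.93 → ξ₁ = 2.93 ξ₂.
Substitute: (2·2.93 + 2) ξ₂ = 161.6 → ξ₂ = 20.55 lbmol/h, ξ₁ = 60.22 lbmol/h.
Outlet amounts (n = n₀ + Σ ν·ξ):
  B: 718 − 2(60.22) − 2(20.55) = 556.5
  D: 0 + 2(60.22) = 120.4
  A: 0 + 2(20.55) = 41.11
Total out = 718 lbmol/h; y_D = 120.4 / 718 = 0.1677.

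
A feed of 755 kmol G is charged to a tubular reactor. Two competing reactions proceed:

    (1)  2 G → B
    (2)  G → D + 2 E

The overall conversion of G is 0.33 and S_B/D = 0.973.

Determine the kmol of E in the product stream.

Conversion of G: G consumed = 0.33 × 755 = 249.2 kmol = 2ξ₁ + 1ξ₂.
Selectivity: 1ξ₁ / (1ξ₂) = 0.973 → ξ₁ = 0.973 ξ₂.
Substitute: (2·0.973 + 1) ξ₂ = 249.2 → ξ₂ = 84.57 kmol, ξ₁ = 82.29 kmol.
Outlet amounts (n = n₀ + Σ ν·ξ):
  G: 755 − 2(82.29) − 1(84.57) = 505.9
  B: 0 + 1(82.29) = 82.29
  D: 0 + 1(84.57) = 84.57
  E: 0 + 2(84.57) = 169.1

169 kmol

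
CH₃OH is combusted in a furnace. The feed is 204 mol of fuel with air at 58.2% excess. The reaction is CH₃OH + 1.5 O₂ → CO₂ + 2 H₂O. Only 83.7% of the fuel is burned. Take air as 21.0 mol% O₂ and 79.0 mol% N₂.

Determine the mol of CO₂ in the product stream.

171 mol

Stoichiometric O₂ = 1.5 × 204 = 306 mol; O₂ fed = 306 × 1.582 = 484.1 mol.
N₂ fed = 484.1 × 79/21 = 1821 mol.
Fuel reacted = 0.837 × 204 → ξ = 170.7 mol.
Outlet (n = n₀ + ν ξ):
  CH₃OH: 204 − 1(170.7) = 33.25
  O₂: 484.1 − 1.5(170.7) = 228
  N₂: 1821 (inert)
  CO₂: 0 + 1(170.7) = 170.7
  H₂O: 0 + 2(170.7) = 341.5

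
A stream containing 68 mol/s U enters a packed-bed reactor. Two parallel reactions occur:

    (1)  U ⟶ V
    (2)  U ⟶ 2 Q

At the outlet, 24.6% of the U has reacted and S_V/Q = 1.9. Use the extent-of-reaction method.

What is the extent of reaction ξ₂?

Conversion of U: U consumed = 0.246 × 68 = 16.73 mol/s = 1ξ₁ + 1ξ₂.
Selectivity: 1ξ₁ / (2ξ₂) = 1.9 → ξ₁ = 3.8 ξ₂.
Substitute: (1·3.8 + 1) ξ₂ = 16.73 → ξ₂ = 3.485 mol/s, ξ₁ = 13.24 mol/s.
Outlet amounts (n = n₀ + Σ ν·ξ):
  U: 68 − 1(13.24) − 1(3.485) = 51.27
  V: 0 + 1(13.24) = 13.24
  Q: 0 + 2(3.485) = 6.97

ξ₂ = 3.49 mol/s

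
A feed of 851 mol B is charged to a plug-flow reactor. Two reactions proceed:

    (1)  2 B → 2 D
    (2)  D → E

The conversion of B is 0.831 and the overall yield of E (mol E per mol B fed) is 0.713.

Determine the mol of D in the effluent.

Conversion of B: B consumed = 2ξ₁ = 0.831 × 851 → ξ₁ = 353.6 mol.
Yield of E: 1ξ₂ / 851 = 0.713 → ξ₂ = 606.8 mol.
Outlet amounts (n = n₀ + Σ ν·ξ):
  B: 851 − 2(353.6) = 143.8
  D: 0 + 2(353.6) − 1(606.8) = 100.4
  E: 0 + 1(606.8) = 606.8

100 mol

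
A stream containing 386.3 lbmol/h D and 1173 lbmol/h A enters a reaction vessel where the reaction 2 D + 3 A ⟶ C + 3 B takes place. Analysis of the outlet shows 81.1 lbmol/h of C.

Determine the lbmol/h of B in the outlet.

243 lbmol/h

For C: n = n₀ + 1ξ → 81.1 = 0 + 1ξ, giving ξ = 81.1 lbmol/h.
Outlet amounts (n = n₀ + ν ξ):
  D: 386.3 − 2(81.1) = 224.1
  A: 1173 − 3(81.1) = 929.7
  C: 0 + 1(81.1) = 81.1
  B: 0 + 3(81.1) = 243.3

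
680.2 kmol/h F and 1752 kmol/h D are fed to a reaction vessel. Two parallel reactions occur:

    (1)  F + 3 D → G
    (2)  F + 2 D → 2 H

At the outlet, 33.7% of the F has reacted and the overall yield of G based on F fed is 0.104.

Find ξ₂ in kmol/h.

Yield of G: 1ξ₁ / 680.2 = 0.104 → ξ₁ = 70.74 kmol/h.
Conversion of F: 1ξ₁ + 1ξ₂ = 0.337 × 680.2 = 229.2 → ξ₂ = 158.5 kmol/h.
Outlet amounts (n = n₀ + Σ ν·ξ):
  F: 680.2 − 1(70.74) − 1(158.5) = 451
  D: 1752 − 3(70.74) − 2(158.5) = 1223
  G: 0 + 1(70.74) = 70.74
  H: 0 + 2(158.5) = 317

ξ₂ = 158 kmol/h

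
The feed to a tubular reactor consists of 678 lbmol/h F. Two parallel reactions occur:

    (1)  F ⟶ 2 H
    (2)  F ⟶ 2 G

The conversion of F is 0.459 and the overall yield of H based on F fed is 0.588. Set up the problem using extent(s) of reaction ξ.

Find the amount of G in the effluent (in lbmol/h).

Yield of H: 2ξ₁ / 678 = 0.588 → ξ₁ = 199.3 lbmol/h.
Conversion of F: 1ξ₁ + 1ξ₂ = 0.459 × 678 = 311.2 → ξ₂ = 111.9 lbmol/h.
Outlet amounts (n = n₀ + Σ ν·ξ):
  F: 678 − 1(199.3) − 1(111.9) = 366.8
  H: 0 + 2(199.3) = 398.7
  G: 0 + 2(111.9) = 223.7

224 lbmol/h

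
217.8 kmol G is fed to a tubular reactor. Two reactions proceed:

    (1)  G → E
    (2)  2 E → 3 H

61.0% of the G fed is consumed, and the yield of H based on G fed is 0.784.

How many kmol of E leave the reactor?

Conversion of G: G consumed = 1ξ₁ = 0.61 × 217.8 → ξ₁ = 132.9 kmol.
Yield of H: 3ξ₂ / 217.8 = 0.784 → ξ₂ = 56.92 kmol.
Outlet amounts (n = n₀ + Σ ν·ξ):
  G: 217.8 − 1(132.9) = 84.94
  E: 0 + 1(132.9) − 2(56.92) = 19.02
  H: 0 + 3(56.92) = 170.8

19 kmol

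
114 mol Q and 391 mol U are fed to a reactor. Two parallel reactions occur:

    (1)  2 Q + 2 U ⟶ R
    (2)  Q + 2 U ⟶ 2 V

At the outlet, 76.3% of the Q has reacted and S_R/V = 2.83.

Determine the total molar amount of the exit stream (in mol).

378 mol

Conversion of Q: Q consumed = 0.763 × 114 = 86.98 mol = 2ξ₁ + 1ξ₂.
Selectivity: 1ξ₁ / (2ξ₂) = 2.83 → ξ₁ = 5.66 ξ₂.
Substitute: (2·5.66 + 1) ξ₂ = 86.98 → ξ₂ = 7.06 mol, ξ₁ = 39.96 mol.
Outlet amounts (n = n₀ + Σ ν·ξ):
  Q: 114 − 2(39.96) − 1(7.06) = 27.02
  U: 391 − 2(39.96) − 2(7.06) = 297
  R: 0 + 1(39.96) = 39.96
  V: 0 + 2(7.06) = 14.12
Total out = 27.02 + 297 + 39.96 + 14.12 = 378.1 mol.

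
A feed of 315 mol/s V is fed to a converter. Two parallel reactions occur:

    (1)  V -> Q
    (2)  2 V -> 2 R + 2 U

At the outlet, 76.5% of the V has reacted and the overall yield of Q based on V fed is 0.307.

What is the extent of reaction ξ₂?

ξ₂ = 72.1 mol/s

Yield of Q: 1ξ₁ / 315 = 0.307 → ξ₁ = 96.7 mol/s.
Conversion of V: 1ξ₁ + 2ξ₂ = 0.765 × 315 = 241 → ξ₂ = 72.13 mol/s.
Outlet amounts (n = n₀ + Σ ν·ξ):
  V: 315 − 1(96.7) − 2(72.13) = 74.03
  Q: 0 + 1(96.7) = 96.7
  R: 0 + 2(72.13) = 144.3
  U: 0 + 2(72.13) = 144.3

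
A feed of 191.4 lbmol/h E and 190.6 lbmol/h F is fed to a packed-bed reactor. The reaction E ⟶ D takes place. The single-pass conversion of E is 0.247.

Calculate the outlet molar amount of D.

47.3 lbmol/h

E reacted = 0.247 × 191.4 = 47.28 lbmol/h; ν_E = −1, so ξ = 47.28/1 = 47.28 lbmol/h.
Outlet amounts (n = n₀ + ν ξ):
  E: 191.4 − 1(47.28) = 144.1
  D: 0 + 1(47.28) = 47.28
  F: 190.6 (inert)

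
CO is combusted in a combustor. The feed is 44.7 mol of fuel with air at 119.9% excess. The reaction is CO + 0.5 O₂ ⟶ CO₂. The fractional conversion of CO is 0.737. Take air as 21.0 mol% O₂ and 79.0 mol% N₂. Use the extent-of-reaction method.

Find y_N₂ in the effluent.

Stoichiometric O₂ = 0.5 × 44.7 = 22.35 mol; O₂ fed = 22.35 × 2.199 = 49.15 mol.
N₂ fed = 49.15 × 79/21 = 184.9 mol.
Fuel reacted = 0.737 × 44.7 → ξ = 32.94 mol.
Outlet (n = n₀ + ν ξ):
  CO: 44.7 − 1(32.94) = 11.76
  O₂: 49.15 − 0.5(32.94) = 32.68
  N₂: 184.9 (inert)
  CO₂: 0 + 1(32.94) = 32.94
Total out = 262.3 mol; y_N₂ = 184.9 / 262.3 = 0.705.

0.705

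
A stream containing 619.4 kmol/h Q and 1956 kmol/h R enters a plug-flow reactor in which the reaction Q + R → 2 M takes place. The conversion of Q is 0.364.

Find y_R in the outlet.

0.672

Q reacted = 0.364 × 619.4 = 225.5 kmol/h; ν_Q = −1, so ξ = 225.5/1 = 225.5 kmol/h.
Outlet amounts (n = n₀ + ν ξ):
  Q: 619.4 − 1(225.5) = 393.9
  R: 1956 − 1(225.5) = 1731
  M: 0 + 2(225.5) = 450.9
Total out = 2575 kmol/h; y_R = 1731 / 2575 = 0.6719.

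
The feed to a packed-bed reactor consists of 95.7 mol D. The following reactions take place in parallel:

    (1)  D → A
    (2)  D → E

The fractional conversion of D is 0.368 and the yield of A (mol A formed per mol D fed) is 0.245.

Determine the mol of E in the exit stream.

Yield of A: 1ξ₁ / 95.7 = 0.245 → ξ₁ = 23.45 mol.
Conversion of D: 1ξ₁ + 1ξ₂ = 0.368 × 95.7 = 35.22 → ξ₂ = 11.77 mol.
Outlet amounts (n = n₀ + Σ ν·ξ):
  D: 95.7 − 1(23.45) − 1(11.77) = 60.48
  A: 0 + 1(23.45) = 23.45
  E: 0 + 1(11.77) = 11.77

11.8 mol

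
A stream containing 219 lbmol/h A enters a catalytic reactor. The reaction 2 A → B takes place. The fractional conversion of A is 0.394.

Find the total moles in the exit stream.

176 lbmol/h

A reacted = 0.394 × 219 = 86.29 lbmol/h; ν_A = −2, so ξ = 86.29/2 = 43.14 lbmol/h.
Outlet amounts (n = n₀ + ν ξ):
  A: 219 − 2(43.14) = 132.7
  B: 0 + 1(43.14) = 43.14
Total out = 132.7 + 43.14 = 175.9 lbmol/h.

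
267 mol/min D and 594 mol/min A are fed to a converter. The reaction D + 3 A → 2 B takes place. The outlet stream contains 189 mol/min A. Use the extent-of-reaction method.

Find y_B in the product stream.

0.457

For A: n = n₀ − 3ξ → 189 = 594 − 3ξ, giving ξ = 135 mol/min.
Outlet amounts (n = n₀ + ν ξ):
  D: 267 − 1(135) = 132
  A: 594 − 3(135) = 189
  B: 0 + 2(135) = 270
Total out = 591 mol/min; y_B = 270 / 591 = 0.4569.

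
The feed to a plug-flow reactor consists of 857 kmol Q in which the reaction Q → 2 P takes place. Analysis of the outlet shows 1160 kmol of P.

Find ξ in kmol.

ξ = 580 kmol

For P: n = n₀ + 2ξ → 1160 = 0 + 2ξ, giving ξ = 580 kmol.
Outlet amounts (n = n₀ + ν ξ):
  Q: 857 − 1(580) = 277
  P: 0 + 2(580) = 1160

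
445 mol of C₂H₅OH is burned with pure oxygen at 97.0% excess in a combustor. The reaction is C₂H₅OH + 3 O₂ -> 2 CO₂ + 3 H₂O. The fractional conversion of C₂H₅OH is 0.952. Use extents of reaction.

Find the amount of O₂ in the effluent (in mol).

1360 mol

Stoichiometric O₂ = 3 × 445 = 1335 mol; O₂ fed = 1335 × 1.970 = 2630 mol.
Fuel reacted = 0.952 × 445 → ξ = 423.6 mol.
Outlet (n = n₀ + ν ξ):
  C₂H₅OH: 445 − 1(423.6) = 21.36
  O₂: 2630 − 3(423.6) = 1359
  CO₂: 0 + 2(423.6) = 847.3
  H₂O: 0 + 3(423.6) = 1271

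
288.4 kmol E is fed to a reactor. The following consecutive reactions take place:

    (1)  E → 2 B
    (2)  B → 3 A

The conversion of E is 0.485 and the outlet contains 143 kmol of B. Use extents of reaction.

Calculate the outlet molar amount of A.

410 kmol

Conversion of E: E consumed = 1ξ₁ = 0.485 × 288.4 → ξ₁ = 139.9 kmol.
B balance: n_B = 0 + 2ξ₁ − 1ξ₂ = 143 → ξ₂ = (2·139.9 − 143)/1 = 136.7 kmol.
Outlet amounts (n = n₀ + Σ ν·ξ):
  E: 288.4 − 1(139.9) = 148.5
  B: 0 + 2(139.9) − 1(136.7) = 143
  A: 0 + 3(136.7) = 410.2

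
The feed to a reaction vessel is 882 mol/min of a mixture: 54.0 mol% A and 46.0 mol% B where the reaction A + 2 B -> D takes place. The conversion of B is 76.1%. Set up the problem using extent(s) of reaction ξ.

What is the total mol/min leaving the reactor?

B reacted = 0.761 × 405.7 = 308.8 mol/min; ν_B = −2, so ξ = 308.8/2 = 154.4 mol/min.
Outlet amounts (n = n₀ + ν ξ):
  A: 476.3 − 1(154.4) = 321.9
  B: 405.7 − 2(154.4) = 96.97
  D: 0 + 1(154.4) = 154.4
Total out = 321.9 + 96.97 + 154.4 = 573.2 mol/min.

573 mol/min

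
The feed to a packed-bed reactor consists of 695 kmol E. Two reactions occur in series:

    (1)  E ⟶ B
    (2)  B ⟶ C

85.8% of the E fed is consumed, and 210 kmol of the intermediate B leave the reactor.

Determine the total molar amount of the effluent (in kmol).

Conversion of E: E consumed = 1ξ₁ = 0.858 × 695 → ξ₁ = 596.3 kmol.
B balance: n_B = 0 + 1ξ₁ − 1ξ₂ = 210 → ξ₂ = (1·596.3 − 210)/1 = 386.3 kmol.
Outlet amounts (n = n₀ + Σ ν·ξ):
  E: 695 − 1(596.3) = 98.69
  B: 0 + 1(596.3) − 1(386.3) = 210
  C: 0 + 1(386.3) = 386.3
Total out = 98.69 + 210 + 386.3 = 695 kmol.

695 kmol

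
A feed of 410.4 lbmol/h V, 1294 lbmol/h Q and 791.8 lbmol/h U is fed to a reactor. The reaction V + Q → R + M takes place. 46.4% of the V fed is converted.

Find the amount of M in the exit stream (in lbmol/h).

190 lbmol/h

V reacted = 0.464 × 410.4 = 190.4 lbmol/h; ν_V = −1, so ξ = 190.4/1 = 190.4 lbmol/h.
Outlet amounts (n = n₀ + ν ξ):
  V: 410.4 − 1(190.4) = 220
  Q: 1294 − 1(190.4) = 1104
  R: 0 + 1(190.4) = 190.4
  M: 0 + 1(190.4) = 190.4
  U: 791.8 (inert)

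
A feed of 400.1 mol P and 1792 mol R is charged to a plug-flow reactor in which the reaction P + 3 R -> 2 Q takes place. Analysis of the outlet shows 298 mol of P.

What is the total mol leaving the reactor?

1990 mol

For P: n = n₀ − 1ξ → 298 = 400.1 − 1ξ, giving ξ = 102.1 mol.
Outlet amounts (n = n₀ + ν ξ):
  P: 400.1 − 1(102.1) = 298
  R: 1792 − 3(102.1) = 1486
  Q: 0 + 2(102.1) = 204.2
Total out = 298 + 1486 + 204.2 = 1988 mol.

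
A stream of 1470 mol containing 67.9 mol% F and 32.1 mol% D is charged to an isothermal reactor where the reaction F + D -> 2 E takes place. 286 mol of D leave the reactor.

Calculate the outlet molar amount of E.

For D: n = n₀ − 1ξ → 286 = 471.9 − 1ξ, giving ξ = 185.9 mol.
Outlet amounts (n = n₀ + ν ξ):
  F: 998.1 − 1(185.9) = 812.3
  D: 471.9 − 1(185.9) = 286
  E: 0 + 2(185.9) = 371.7

372 mol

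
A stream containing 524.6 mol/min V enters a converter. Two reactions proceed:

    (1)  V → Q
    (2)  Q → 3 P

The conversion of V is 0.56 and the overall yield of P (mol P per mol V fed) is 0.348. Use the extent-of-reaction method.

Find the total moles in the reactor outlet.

Conversion of V: V consumed = 1ξ₁ = 0.56 × 524.6 → ξ₁ = 293.8 mol/min.
Yield of P: 3ξ₂ / 524.6 = 0.348 → ξ₂ = 60.85 mol/min.
Outlet amounts (n = n₀ + Σ ν·ξ):
  V: 524.6 − 1(293.8) = 230.8
  Q: 0 + 1(293.8) − 1(60.85) = 232.9
  P: 0 + 3(60.85) = 182.6
Total out = 230.8 + 232.9 + 182.6 = 646.3 mol/min.

646 mol/min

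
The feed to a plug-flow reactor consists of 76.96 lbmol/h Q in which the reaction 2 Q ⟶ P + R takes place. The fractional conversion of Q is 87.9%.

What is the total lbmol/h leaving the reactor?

Q reacted = 0.879 × 76.96 = 67.65 lbmol/h; ν_Q = −2, so ξ = 67.65/2 = 33.82 lbmol/h.
Outlet amounts (n = n₀ + ν ξ):
  Q: 76.96 − 2(33.82) = 9.312
  P: 0 + 1(33.82) = 33.82
  R: 0 + 1(33.82) = 33.82
Total out = 9.312 + 33.82 + 33.82 = 76.96 lbmol/h.

77 lbmol/h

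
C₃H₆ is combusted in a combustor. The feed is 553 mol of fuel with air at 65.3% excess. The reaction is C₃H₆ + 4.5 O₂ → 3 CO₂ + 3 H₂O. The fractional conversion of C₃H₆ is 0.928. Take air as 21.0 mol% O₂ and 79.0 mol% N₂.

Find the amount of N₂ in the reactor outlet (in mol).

15500 mol

Stoichiometric O₂ = 4.5 × 553 = 2488 mol; O₂ fed = 2488 × 1.653 = 4113 mol.
N₂ fed = 4113 × 79/21 = 15470 mol.
Fuel reacted = 0.928 × 553 → ξ = 513.2 mol.
Outlet (n = n₀ + ν ξ):
  C₃H₆: 553 − 1(513.2) = 39.82
  O₂: 4113 − 4.5(513.2) = 1804
  N₂: 15470 (inert)
  CO₂: 0 + 3(513.2) = 1540
  H₂O: 0 + 3(513.2) = 1540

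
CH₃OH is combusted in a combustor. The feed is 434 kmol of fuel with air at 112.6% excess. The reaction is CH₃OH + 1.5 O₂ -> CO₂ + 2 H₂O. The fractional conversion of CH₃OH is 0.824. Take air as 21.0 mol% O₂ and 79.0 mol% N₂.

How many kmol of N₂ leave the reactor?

5210 kmol

Stoichiometric O₂ = 1.5 × 434 = 651 kmol; O₂ fed = 651 × 2.126 = 1384 kmol.
N₂ fed = 1384 × 79/21 = 5207 kmol.
Fuel reacted = 0.824 × 434 → ξ = 357.6 kmol.
Outlet (n = n₀ + ν ξ):
  CH₃OH: 434 − 1(357.6) = 76.38
  O₂: 1384 − 1.5(357.6) = 847.6
  N₂: 5207 (inert)
  CO₂: 0 + 1(357.6) = 357.6
  H₂O: 0 + 2(357.6) = 715.2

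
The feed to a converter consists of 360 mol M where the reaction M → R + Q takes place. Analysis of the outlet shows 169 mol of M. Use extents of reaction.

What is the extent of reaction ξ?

For M: n = n₀ − 1ξ → 169 = 360 − 1ξ, giving ξ = 191 mol.
Outlet amounts (n = n₀ + ν ξ):
  M: 360 − 1(191) = 169
  R: 0 + 1(191) = 191
  Q: 0 + 1(191) = 191

ξ = 191 mol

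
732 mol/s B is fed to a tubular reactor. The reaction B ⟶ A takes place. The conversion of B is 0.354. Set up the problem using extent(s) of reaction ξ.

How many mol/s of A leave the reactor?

259 mol/s

B reacted = 0.354 × 732 = 259.1 mol/s; ν_B = −1, so ξ = 259.1/1 = 259.1 mol/s.
Outlet amounts (n = n₀ + ν ξ):
  B: 732 − 1(259.1) = 472.9
  A: 0 + 1(259.1) = 259.1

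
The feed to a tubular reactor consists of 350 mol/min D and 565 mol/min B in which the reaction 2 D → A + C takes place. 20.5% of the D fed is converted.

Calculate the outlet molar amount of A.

35.9 mol/min

D reacted = 0.205 × 350 = 71.75 mol/min; ν_D = −2, so ξ = 71.75/2 = 35.88 mol/min.
Outlet amounts (n = n₀ + ν ξ):
  D: 350 − 2(35.88) = 278.2
  A: 0 + 1(35.88) = 35.88
  C: 0 + 1(35.88) = 35.88
  B: 565 (inert)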